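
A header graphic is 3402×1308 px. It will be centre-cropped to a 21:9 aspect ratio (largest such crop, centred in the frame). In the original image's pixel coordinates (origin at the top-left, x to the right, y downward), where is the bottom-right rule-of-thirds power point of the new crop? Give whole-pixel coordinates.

3402/1308 > 21/9, so the 21:9 crop keeps the full height 1308 and trims width to 1308 × 21/9 = 3052.00 px.
Left offset = (3402 − 3052.00)/2 = 175.00 px; top offset = 0.
Bottom-right is two-thirds across and two-thirds down within the crop:
x = 175.00 + 2 × 3052.00/3 ≈ 2210; y = 0.00 + 2 × 1308.00/3 ≈ 872.

(2210, 872)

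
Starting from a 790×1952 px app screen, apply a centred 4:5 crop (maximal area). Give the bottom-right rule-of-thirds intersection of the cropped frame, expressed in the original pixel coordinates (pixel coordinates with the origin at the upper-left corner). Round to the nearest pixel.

790/1952 < 4/5, so the 4:5 crop keeps the full width 790 and trims height to 790 × 5/4 = 987.50 px.
Top offset = (1952 − 987.50)/2 = 482.25 px; left offset = 0.
Bottom-right is two-thirds across and two-thirds down within the crop:
x = 0.00 + 2 × 790.00/3 ≈ 527; y = 482.25 + 2 × 987.50/3 ≈ 1141.

x = 527 px, y = 1141 px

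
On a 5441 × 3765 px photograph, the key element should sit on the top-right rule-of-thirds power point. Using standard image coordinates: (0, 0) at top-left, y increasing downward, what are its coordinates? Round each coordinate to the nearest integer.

The top-right point sits two-thirds of the way across and one-third of the way down.
x = 2 × 5441/3 ≈ 3627; y = 1 × 3765/3 ≈ 1255.

(3627, 1255)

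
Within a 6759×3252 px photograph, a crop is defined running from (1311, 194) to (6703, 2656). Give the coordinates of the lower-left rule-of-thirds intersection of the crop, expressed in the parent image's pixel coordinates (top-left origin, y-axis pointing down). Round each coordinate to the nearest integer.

Crop width = 6703 − 1311 = 5392 px; one third is 1797.33 px.
Crop height = 2656 − 194 = 2462 px; one third is 820.67 px.
The lower-left point is one-third across and two-thirds down within the crop:
x = 1311 + 1 × 1797.33 ≈ 3108; y = 194 + 2 × 820.67 ≈ 1835.

(3108, 1835)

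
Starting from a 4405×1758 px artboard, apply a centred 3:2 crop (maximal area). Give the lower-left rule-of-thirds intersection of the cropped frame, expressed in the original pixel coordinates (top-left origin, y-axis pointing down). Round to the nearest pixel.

x = 1763 px, y = 1172 px

4405/1758 > 3/2, so the 3:2 crop keeps the full height 1758 and trims width to 1758 × 3/2 = 2637.00 px.
Left offset = (4405 − 2637.00)/2 = 884.00 px; top offset = 0.
Lower-left is one-third across and two-thirds down within the crop:
x = 884.00 + 1 × 2637.00/3 ≈ 1763; y = 0.00 + 2 × 1758.00/3 ≈ 1172.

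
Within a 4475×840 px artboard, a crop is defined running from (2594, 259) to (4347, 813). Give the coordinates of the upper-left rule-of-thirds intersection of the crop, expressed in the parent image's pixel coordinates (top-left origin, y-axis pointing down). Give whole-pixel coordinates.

Crop width = 4347 − 2594 = 1753 px; one third is 584.33 px.
Crop height = 813 − 259 = 554 px; one third is 184.67 px.
The upper-left point is one-third across and one-third down within the crop:
x = 2594 + 1 × 584.33 ≈ 3178; y = 259 + 1 × 184.67 ≈ 444.

x = 3178 px, y = 444 px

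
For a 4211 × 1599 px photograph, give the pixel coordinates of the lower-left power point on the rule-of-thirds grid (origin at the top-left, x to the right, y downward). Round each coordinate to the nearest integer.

The lower-left point sits one-third of the way across and two-thirds of the way down.
x = 1 × 4211/3 ≈ 1404; y = 2 × 1599/3 ≈ 1066.

(1404, 1066)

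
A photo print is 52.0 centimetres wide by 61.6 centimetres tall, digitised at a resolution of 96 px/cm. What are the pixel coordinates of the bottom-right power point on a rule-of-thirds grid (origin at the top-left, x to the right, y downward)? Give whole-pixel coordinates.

x = 3328 px, y = 3942 px

In pixels the canvas is 52.0 × 96 = 4992 wide and 61.6 × 96 = 5913.6 tall.
The bottom-right point is two-thirds across and two-thirds down:
x = 2 × 4992/3 ≈ 3328; y = 2 × 5913.6/3 ≈ 3942.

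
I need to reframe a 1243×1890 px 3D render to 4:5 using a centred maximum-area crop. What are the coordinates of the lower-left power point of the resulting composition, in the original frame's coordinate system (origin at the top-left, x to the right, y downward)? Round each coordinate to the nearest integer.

(414, 1204)

1243/1890 < 4/5, so the 4:5 crop keeps the full width 1243 and trims height to 1243 × 5/4 = 1553.75 px.
Top offset = (1890 − 1553.75)/2 = 168.12 px; left offset = 0.
Lower-left is one-third across and two-thirds down within the crop:
x = 0.00 + 1 × 1243.00/3 ≈ 414; y = 168.12 + 2 × 1553.75/3 ≈ 1204.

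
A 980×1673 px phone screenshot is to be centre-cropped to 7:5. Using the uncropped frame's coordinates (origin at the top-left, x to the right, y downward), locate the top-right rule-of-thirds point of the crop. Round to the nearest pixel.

980/1673 < 7/5, so the 7:5 crop keeps the full width 980 and trims height to 980 × 5/7 = 700.00 px.
Top offset = (1673 − 700.00)/2 = 486.50 px; left offset = 0.
Top-right is two-thirds across and one-third down within the crop:
x = 0.00 + 2 × 980.00/3 ≈ 653; y = 486.50 + 1 × 700.00/3 ≈ 720.

x = 653 px, y = 720 px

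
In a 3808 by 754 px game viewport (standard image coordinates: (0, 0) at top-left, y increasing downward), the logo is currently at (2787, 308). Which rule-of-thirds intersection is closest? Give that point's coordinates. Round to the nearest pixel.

Third lines: x ∈ {1269, 2539}, y ∈ {251, 503}.
2787 is closer to x = 2539; 308 is closer to y = 251.
So the nearest intersection is the upper-right power point.

x = 2539 px, y = 251 px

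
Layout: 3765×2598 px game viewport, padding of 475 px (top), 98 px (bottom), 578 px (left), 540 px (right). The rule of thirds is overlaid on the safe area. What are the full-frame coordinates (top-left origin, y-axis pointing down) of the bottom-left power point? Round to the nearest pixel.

x = 1460 px, y = 1825 px

Content width = 3765 − 578 − 540 = 2647 px; content height = 2598 − 475 − 98 = 2025 px.
Bottom-left is one-third across and two-thirds down within the safe area.
x = 578 + 1 × 2647/3 = 578 + 882.33 ≈ 1460
y = 475 + 2 × 2025/3 = 475 + 1350.00 ≈ 1825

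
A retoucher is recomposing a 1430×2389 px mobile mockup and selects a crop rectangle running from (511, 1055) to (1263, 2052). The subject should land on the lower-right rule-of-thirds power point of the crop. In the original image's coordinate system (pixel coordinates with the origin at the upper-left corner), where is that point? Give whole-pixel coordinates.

Crop width = 1263 − 511 = 752 px; one third is 250.67 px.
Crop height = 2052 − 1055 = 997 px; one third is 332.33 px.
The lower-right point is two-thirds across and two-thirds down within the crop:
x = 511 + 2 × 250.67 ≈ 1012; y = 1055 + 2 × 332.33 ≈ 1720.

(1012, 1720)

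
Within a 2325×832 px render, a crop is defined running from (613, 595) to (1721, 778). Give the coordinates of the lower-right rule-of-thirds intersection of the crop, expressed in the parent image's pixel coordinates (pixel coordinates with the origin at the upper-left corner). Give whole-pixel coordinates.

x = 1352 px, y = 717 px

Crop width = 1721 − 613 = 1108 px; one third is 369.33 px.
Crop height = 778 − 595 = 183 px; one third is 61.00 px.
The lower-right point is two-thirds across and two-thirds down within the crop:
x = 613 + 2 × 369.33 ≈ 1352; y = 595 + 2 × 61.00 ≈ 717.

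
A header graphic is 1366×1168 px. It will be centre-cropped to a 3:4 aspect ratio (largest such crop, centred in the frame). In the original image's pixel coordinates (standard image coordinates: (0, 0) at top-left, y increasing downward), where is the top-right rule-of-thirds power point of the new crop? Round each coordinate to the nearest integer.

x = 829 px, y = 389 px

1366/1168 > 3/4, so the 3:4 crop keeps the full height 1168 and trims width to 1168 × 3/4 = 876.00 px.
Left offset = (1366 − 876.00)/2 = 245.00 px; top offset = 0.
Top-right is two-thirds across and one-third down within the crop:
x = 245.00 + 2 × 876.00/3 ≈ 829; y = 0.00 + 1 × 1168.00/3 ≈ 389.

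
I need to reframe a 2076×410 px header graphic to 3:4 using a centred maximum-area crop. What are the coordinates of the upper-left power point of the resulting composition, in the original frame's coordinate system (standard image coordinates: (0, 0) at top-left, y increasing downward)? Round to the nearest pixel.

(987, 137)

2076/410 > 3/4, so the 3:4 crop keeps the full height 410 and trims width to 410 × 3/4 = 307.50 px.
Left offset = (2076 − 307.50)/2 = 884.25 px; top offset = 0.
Upper-left is one-third across and one-third down within the crop:
x = 884.25 + 1 × 307.50/3 ≈ 987; y = 0.00 + 1 × 410.00/3 ≈ 137.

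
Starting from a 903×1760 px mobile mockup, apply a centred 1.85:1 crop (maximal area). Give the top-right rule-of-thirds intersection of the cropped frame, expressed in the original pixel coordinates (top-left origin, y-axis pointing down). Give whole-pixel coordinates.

903/1760 < 1.85/1, so the 1.85:1 crop keeps the full width 903 and trims height to 903 × 1/1.85 = 488.11 px.
Top offset = (1760 − 488.11)/2 = 635.95 px; left offset = 0.
Top-right is two-thirds across and one-third down within the crop:
x = 0.00 + 2 × 903.00/3 ≈ 602; y = 635.95 + 1 × 488.11/3 ≈ 799.

(602, 799)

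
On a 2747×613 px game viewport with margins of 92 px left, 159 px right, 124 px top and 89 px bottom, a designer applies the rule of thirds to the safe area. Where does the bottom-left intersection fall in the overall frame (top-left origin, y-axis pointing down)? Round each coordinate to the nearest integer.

Content width = 2747 − 92 − 159 = 2496 px; content height = 613 − 124 − 89 = 400 px.
Bottom-left is one-third across and two-thirds down within the safe area.
x = 92 + 1 × 2496/3 = 92 + 832.00 ≈ 924
y = 124 + 2 × 400/3 = 124 + 266.67 ≈ 391

x = 924 px, y = 391 px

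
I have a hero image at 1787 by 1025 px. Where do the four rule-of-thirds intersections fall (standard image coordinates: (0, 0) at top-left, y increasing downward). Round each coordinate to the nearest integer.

(596, 342), (1191, 342), (596, 683), (1191, 683)

One third of 1787 is 595.67; one third of 1025 is 341.67.
Vertical third lines at x = 596 and x = 1191; horizontal third lines at y = 342 and y = 683.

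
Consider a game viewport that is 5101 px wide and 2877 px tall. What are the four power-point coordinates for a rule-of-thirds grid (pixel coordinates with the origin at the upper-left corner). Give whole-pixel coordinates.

(1700, 959), (3401, 959), (1700, 1918), (3401, 1918)

One third of 5101 is 1700.33; one third of 2877 is 959.
Vertical third lines at x = 1700 and x = 3401; horizontal third lines at y = 959 and y = 1918.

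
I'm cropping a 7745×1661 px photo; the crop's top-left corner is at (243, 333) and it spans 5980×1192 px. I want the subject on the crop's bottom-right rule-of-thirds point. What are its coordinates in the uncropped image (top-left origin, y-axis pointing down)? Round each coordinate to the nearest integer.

(4230, 1128)

One third of the crop width 5980 is 1993.33 px.
One third of the crop height 1192 is 397.33 px.
The bottom-right point is two-thirds across and two-thirds down within the crop:
x = 243 + 2 × 1993.33 ≈ 4230; y = 333 + 2 × 397.33 ≈ 1128.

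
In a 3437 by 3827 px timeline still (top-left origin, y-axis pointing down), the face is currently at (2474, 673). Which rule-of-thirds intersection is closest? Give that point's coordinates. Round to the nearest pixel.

x = 2291 px, y = 1276 px

Third lines: x ∈ {1146, 2291}, y ∈ {1276, 2551}.
2474 is closer to x = 2291; 673 is closer to y = 1276.
So the nearest intersection is the upper-right power point.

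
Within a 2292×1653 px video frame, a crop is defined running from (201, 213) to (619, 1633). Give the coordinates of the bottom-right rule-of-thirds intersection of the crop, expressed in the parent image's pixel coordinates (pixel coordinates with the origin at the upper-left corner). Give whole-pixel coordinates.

x = 480 px, y = 1160 px

Crop width = 619 − 201 = 418 px; one third is 139.33 px.
Crop height = 1633 − 213 = 1420 px; one third is 473.33 px.
The bottom-right point is two-thirds across and two-thirds down within the crop:
x = 201 + 2 × 139.33 ≈ 480; y = 213 + 2 × 473.33 ≈ 1160.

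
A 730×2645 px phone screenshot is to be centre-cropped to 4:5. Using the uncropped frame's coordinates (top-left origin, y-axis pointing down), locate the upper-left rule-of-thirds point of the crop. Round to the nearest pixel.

730/2645 < 4/5, so the 4:5 crop keeps the full width 730 and trims height to 730 × 5/4 = 912.50 px.
Top offset = (2645 − 912.50)/2 = 866.25 px; left offset = 0.
Upper-left is one-third across and one-third down within the crop:
x = 0.00 + 1 × 730.00/3 ≈ 243; y = 866.25 + 1 × 912.50/3 ≈ 1170.

x = 243 px, y = 1170 px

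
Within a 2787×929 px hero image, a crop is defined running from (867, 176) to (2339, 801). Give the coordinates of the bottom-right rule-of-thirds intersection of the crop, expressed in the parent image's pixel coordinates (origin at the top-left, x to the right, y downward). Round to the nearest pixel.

x = 1848 px, y = 593 px

Crop width = 2339 − 867 = 1472 px; one third is 490.67 px.
Crop height = 801 − 176 = 625 px; one third is 208.33 px.
The bottom-right point is two-thirds across and two-thirds down within the crop:
x = 867 + 2 × 490.67 ≈ 1848; y = 176 + 2 × 208.33 ≈ 593.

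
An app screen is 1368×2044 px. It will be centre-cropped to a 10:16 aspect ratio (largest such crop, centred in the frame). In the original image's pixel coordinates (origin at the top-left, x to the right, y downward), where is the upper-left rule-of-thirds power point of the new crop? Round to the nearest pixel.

(471, 681)

1368/2044 > 10/16, so the 10:16 crop keeps the full height 2044 and trims width to 2044 × 10/16 = 1277.50 px.
Left offset = (1368 − 1277.50)/2 = 45.25 px; top offset = 0.
Upper-left is one-third across and one-third down within the crop:
x = 45.25 + 1 × 1277.50/3 ≈ 471; y = 0.00 + 1 × 2044.00/3 ≈ 681.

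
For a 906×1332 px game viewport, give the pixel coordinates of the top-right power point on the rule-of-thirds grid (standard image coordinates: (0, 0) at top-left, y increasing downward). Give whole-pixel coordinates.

The top-right point sits two-thirds of the way across and one-third of the way down.
x = 2 × 906/3 ≈ 604; y = 1 × 1332/3 ≈ 444.

(604, 444)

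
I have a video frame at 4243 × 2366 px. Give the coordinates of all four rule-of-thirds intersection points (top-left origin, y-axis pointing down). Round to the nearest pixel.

(1414, 789), (2829, 789), (1414, 1577), (2829, 1577)

One third of 4243 is 1414.33; one third of 2366 is 788.67.
Vertical third lines at x = 1414 and x = 2829; horizontal third lines at y = 789 and y = 1577.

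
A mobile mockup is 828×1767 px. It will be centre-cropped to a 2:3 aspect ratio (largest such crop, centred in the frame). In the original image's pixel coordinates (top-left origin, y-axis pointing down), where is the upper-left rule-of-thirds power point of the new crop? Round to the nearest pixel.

828/1767 < 2/3, so the 2:3 crop keeps the full width 828 and trims height to 828 × 3/2 = 1242.00 px.
Top offset = (1767 − 1242.00)/2 = 262.50 px; left offset = 0.
Upper-left is one-third across and one-third down within the crop:
x = 0.00 + 1 × 828.00/3 ≈ 276; y = 262.50 + 1 × 1242.00/3 ≈ 677.

(276, 677)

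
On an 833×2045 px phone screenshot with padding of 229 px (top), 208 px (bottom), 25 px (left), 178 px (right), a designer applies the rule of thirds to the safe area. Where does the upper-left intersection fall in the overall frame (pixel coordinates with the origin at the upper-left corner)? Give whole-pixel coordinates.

Content width = 833 − 25 − 178 = 630 px; content height = 2045 − 229 − 208 = 1608 px.
Upper-left is one-third across and one-third down within the safe area.
x = 25 + 1 × 630/3 = 25 + 210.00 ≈ 235
y = 229 + 1 × 1608/3 = 229 + 536.00 ≈ 765

x = 235 px, y = 765 px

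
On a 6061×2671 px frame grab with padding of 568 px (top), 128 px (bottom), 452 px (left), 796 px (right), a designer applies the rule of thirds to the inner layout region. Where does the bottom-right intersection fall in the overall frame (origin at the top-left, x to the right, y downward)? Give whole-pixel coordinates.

x = 3661 px, y = 1885 px

Content width = 6061 − 452 − 796 = 4813 px; content height = 2671 − 568 − 128 = 1975 px.
Bottom-right is two-thirds across and two-thirds down within the inner layout region.
x = 452 + 2 × 4813/3 = 452 + 3208.67 ≈ 3661
y = 568 + 2 × 1975/3 = 568 + 1316.67 ≈ 1885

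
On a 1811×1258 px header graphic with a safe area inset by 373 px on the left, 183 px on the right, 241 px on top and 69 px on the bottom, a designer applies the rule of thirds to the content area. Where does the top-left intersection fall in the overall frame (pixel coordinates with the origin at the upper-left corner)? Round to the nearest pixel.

x = 791 px, y = 557 px

Content width = 1811 − 373 − 183 = 1255 px; content height = 1258 − 241 − 69 = 948 px.
Top-left is one-third across and one-third down within the content area.
x = 373 + 1 × 1255/3 = 373 + 418.33 ≈ 791
y = 241 + 1 × 948/3 = 241 + 316.00 ≈ 557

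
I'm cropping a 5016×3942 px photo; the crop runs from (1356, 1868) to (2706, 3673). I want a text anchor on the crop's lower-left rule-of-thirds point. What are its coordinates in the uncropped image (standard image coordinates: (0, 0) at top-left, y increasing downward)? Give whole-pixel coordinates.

(1806, 3071)

Crop width = 2706 − 1356 = 1350 px; one third is 450.00 px.
Crop height = 3673 − 1868 = 1805 px; one third is 601.67 px.
The lower-left point is one-third across and two-thirds down within the crop:
x = 1356 + 1 × 450.00 ≈ 1806; y = 1868 + 2 × 601.67 ≈ 3071.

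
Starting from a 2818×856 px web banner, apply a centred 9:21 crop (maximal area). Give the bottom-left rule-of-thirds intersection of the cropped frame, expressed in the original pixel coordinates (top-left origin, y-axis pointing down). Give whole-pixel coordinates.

2818/856 > 9/21, so the 9:21 crop keeps the full height 856 and trims width to 856 × 9/21 = 366.86 px.
Left offset = (2818 − 366.86)/2 = 1225.57 px; top offset = 0.
Bottom-left is one-third across and two-thirds down within the crop:
x = 1225.57 + 1 × 366.86/3 ≈ 1348; y = 0.00 + 2 × 856.00/3 ≈ 571.

(1348, 571)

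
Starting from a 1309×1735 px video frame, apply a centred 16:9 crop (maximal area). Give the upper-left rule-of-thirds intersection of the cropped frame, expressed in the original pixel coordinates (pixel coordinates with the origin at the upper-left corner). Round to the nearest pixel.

1309/1735 < 16/9, so the 16:9 crop keeps the full width 1309 and trims height to 1309 × 9/16 = 736.31 px.
Top offset = (1735 − 736.31)/2 = 499.34 px; left offset = 0.
Upper-left is one-third across and one-third down within the crop:
x = 0.00 + 1 × 1309.00/3 ≈ 436; y = 499.34 + 1 × 736.31/3 ≈ 745.

x = 436 px, y = 745 px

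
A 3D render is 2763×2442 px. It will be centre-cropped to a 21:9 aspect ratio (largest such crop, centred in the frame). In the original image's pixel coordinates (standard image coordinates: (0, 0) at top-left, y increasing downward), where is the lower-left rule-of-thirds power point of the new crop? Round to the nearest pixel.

2763/2442 < 21/9, so the 21:9 crop keeps the full width 2763 and trims height to 2763 × 9/21 = 1184.14 px.
Top offset = (2442 − 1184.14)/2 = 628.93 px; left offset = 0.
Lower-left is one-third across and two-thirds down within the crop:
x = 0.00 + 1 × 2763.00/3 ≈ 921; y = 628.93 + 2 × 1184.14/3 ≈ 1418.

(921, 1418)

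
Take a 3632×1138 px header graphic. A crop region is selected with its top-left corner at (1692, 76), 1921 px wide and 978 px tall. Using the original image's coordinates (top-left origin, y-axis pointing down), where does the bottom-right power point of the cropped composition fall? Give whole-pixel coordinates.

(2973, 728)

One third of the crop width 1921 is 640.33 px.
One third of the crop height 978 is 326.00 px.
The bottom-right point is two-thirds across and two-thirds down within the crop:
x = 1692 + 2 × 640.33 ≈ 2973; y = 76 + 2 × 326.00 ≈ 728.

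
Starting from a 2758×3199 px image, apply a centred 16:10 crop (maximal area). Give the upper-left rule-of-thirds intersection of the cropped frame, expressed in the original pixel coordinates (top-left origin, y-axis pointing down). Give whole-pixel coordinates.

2758/3199 < 16/10, so the 16:10 crop keeps the full width 2758 and trims height to 2758 × 10/16 = 1723.75 px.
Top offset = (3199 − 1723.75)/2 = 737.62 px; left offset = 0.
Upper-left is one-third across and one-third down within the crop:
x = 0.00 + 1 × 2758.00/3 ≈ 919; y = 737.62 + 1 × 1723.75/3 ≈ 1312.

x = 919 px, y = 1312 px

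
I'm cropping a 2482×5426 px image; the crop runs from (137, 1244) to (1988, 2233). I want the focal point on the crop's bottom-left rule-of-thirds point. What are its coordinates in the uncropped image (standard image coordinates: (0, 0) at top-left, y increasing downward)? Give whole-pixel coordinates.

Crop width = 1988 − 137 = 1851 px; one third is 617.00 px.
Crop height = 2233 − 1244 = 989 px; one third is 329.67 px.
The bottom-left point is one-third across and two-thirds down within the crop:
x = 137 + 1 × 617.00 ≈ 754; y = 1244 + 2 × 329.67 ≈ 1903.

x = 754 px, y = 1903 px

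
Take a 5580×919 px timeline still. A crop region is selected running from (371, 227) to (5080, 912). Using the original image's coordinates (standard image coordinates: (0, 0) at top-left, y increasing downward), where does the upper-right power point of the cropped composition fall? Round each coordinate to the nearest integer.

Crop width = 5080 − 371 = 4709 px; one third is 1569.67 px.
Crop height = 912 − 227 = 685 px; one third is 228.33 px.
The upper-right point is two-thirds across and one-third down within the crop:
x = 371 + 2 × 1569.67 ≈ 3510; y = 227 + 1 × 228.33 ≈ 455.

x = 3510 px, y = 455 px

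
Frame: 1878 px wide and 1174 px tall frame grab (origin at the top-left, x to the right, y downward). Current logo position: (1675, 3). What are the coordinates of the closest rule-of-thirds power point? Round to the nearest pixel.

x = 1252 px, y = 391 px

Third lines: x ∈ {626, 1252}, y ∈ {391, 783}.
1675 is closer to x = 1252; 3 is closer to y = 391.
So the nearest intersection is the upper-right power point.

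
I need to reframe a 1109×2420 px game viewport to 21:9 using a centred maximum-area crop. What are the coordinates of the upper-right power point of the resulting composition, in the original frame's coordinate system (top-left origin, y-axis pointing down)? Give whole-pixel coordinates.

1109/2420 < 21/9, so the 21:9 crop keeps the full width 1109 and trims height to 1109 × 9/21 = 475.29 px.
Top offset = (2420 − 475.29)/2 = 972.36 px; left offset = 0.
Upper-right is two-thirds across and one-third down within the crop:
x = 0.00 + 2 × 1109.00/3 ≈ 739; y = 972.36 + 1 × 475.29/3 ≈ 1131.

x = 739 px, y = 1131 px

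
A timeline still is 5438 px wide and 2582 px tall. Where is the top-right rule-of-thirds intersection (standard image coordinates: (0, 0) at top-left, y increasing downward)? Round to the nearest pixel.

The top-right point sits two-thirds of the way across and one-third of the way down.
x = 2 × 5438/3 ≈ 3625; y = 1 × 2582/3 ≈ 861.

(3625, 861)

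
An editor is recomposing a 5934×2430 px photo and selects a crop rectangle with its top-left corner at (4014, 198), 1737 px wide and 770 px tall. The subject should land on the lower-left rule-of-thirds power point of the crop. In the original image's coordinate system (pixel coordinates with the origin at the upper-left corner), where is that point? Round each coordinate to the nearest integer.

One third of the crop width 1737 is 579.00 px.
One third of the crop height 770 is 256.67 px.
The lower-left point is one-third across and two-thirds down within the crop:
x = 4014 + 1 × 579.00 ≈ 4593; y = 198 + 2 × 256.67 ≈ 711.

(4593, 711)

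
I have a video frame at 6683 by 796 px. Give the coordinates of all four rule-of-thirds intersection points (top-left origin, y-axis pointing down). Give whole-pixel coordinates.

(2228, 265), (4455, 265), (2228, 531), (4455, 531)

One third of 6683 is 2227.67; one third of 796 is 265.33.
Vertical third lines at x = 2228 and x = 4455; horizontal third lines at y = 265 and y = 531.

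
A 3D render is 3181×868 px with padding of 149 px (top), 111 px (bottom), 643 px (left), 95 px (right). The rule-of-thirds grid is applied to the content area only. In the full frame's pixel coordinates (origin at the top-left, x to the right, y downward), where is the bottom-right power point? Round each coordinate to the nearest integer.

Content width = 3181 − 643 − 95 = 2443 px; content height = 868 − 149 − 111 = 608 px.
Bottom-right is two-thirds across and two-thirds down within the content area.
x = 643 + 2 × 2443/3 = 643 + 1628.67 ≈ 2272
y = 149 + 2 × 608/3 = 149 + 405.33 ≈ 554

(2272, 554)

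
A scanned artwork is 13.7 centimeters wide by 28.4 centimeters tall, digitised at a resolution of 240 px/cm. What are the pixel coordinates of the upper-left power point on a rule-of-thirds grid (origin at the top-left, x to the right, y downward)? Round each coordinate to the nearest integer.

(1096, 2272)

In pixels the canvas is 13.7 × 240 = 3288 wide and 28.4 × 240 = 6816 tall.
The upper-left point is one-third across and one-third down:
x = 1 × 3288/3 ≈ 1096; y = 1 × 6816/3 ≈ 2272.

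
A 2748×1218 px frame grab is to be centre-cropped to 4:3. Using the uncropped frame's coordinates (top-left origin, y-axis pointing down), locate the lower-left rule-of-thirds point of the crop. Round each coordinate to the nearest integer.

2748/1218 > 4/3, so the 4:3 crop keeps the full height 1218 and trims width to 1218 × 4/3 = 1624.00 px.
Left offset = (2748 − 1624.00)/2 = 562.00 px; top offset = 0.
Lower-left is one-third across and two-thirds down within the crop:
x = 562.00 + 1 × 1624.00/3 ≈ 1103; y = 0.00 + 2 × 1218.00/3 ≈ 812.

(1103, 812)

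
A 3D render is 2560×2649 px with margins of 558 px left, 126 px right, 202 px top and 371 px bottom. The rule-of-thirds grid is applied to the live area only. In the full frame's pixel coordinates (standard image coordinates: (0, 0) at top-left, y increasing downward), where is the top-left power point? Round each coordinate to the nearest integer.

x = 1183 px, y = 894 px

Content width = 2560 − 558 − 126 = 1876 px; content height = 2649 − 202 − 371 = 2076 px.
Top-left is one-third across and one-third down within the live area.
x = 558 + 1 × 1876/3 = 558 + 625.33 ≈ 1183
y = 202 + 1 × 2076/3 = 202 + 692.00 ≈ 894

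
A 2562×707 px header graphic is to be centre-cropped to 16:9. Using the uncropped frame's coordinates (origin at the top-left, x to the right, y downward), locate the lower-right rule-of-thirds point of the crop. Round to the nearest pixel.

(1490, 471)

2562/707 > 16/9, so the 16:9 crop keeps the full height 707 and trims width to 707 × 16/9 = 1256.89 px.
Left offset = (2562 − 1256.89)/2 = 652.56 px; top offset = 0.
Lower-right is two-thirds across and two-thirds down within the crop:
x = 652.56 + 2 × 1256.89/3 ≈ 1490; y = 0.00 + 2 × 707.00/3 ≈ 471.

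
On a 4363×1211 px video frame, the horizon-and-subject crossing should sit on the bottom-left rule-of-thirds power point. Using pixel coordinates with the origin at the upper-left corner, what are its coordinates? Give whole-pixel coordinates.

(1454, 807)

The bottom-left point sits one-third of the way across and two-thirds of the way down.
x = 1 × 4363/3 ≈ 1454; y = 2 × 1211/3 ≈ 807.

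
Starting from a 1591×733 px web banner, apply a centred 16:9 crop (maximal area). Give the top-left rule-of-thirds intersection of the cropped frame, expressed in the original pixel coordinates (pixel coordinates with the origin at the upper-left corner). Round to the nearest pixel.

1591/733 > 16/9, so the 16:9 crop keeps the full height 733 and trims width to 733 × 16/9 = 1303.11 px.
Left offset = (1591 − 1303.11)/2 = 143.94 px; top offset = 0.
Top-left is one-third across and one-third down within the crop:
x = 143.94 + 1 × 1303.11/3 ≈ 578; y = 0.00 + 1 × 733.00/3 ≈ 244.

x = 578 px, y = 244 px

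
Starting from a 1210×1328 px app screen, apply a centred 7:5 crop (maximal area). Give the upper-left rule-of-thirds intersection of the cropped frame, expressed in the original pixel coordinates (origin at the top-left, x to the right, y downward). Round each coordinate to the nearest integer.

1210/1328 < 7/5, so the 7:5 crop keeps the full width 1210 and trims height to 1210 × 5/7 = 864.29 px.
Top offset = (1328 − 864.29)/2 = 231.86 px; left offset = 0.
Upper-left is one-third across and one-third down within the crop:
x = 0.00 + 1 × 1210.00/3 ≈ 403; y = 231.86 + 1 × 864.29/3 ≈ 520.

(403, 520)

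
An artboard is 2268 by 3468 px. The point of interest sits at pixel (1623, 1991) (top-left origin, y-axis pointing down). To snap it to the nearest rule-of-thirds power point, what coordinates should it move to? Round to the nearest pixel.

Third lines: x ∈ {756, 1512}, y ∈ {1156, 2312}.
1623 is closer to x = 1512; 1991 is closer to y = 2312.
So the nearest intersection is the lower-right power point.

x = 1512 px, y = 2312 px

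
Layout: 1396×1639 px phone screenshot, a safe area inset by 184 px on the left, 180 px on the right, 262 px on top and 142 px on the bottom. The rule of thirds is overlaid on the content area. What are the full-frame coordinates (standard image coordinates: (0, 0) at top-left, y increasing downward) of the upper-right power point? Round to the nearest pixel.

Content width = 1396 − 184 − 180 = 1032 px; content height = 1639 − 262 − 142 = 1235 px.
Upper-right is two-thirds across and one-third down within the content area.
x = 184 + 2 × 1032/3 = 184 + 688.00 ≈ 872
y = 262 + 1 × 1235/3 = 262 + 411.67 ≈ 674

x = 872 px, y = 674 px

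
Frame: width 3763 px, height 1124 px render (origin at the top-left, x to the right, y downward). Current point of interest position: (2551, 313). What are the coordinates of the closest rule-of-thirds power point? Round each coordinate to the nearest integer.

Third lines: x ∈ {1254, 2509}, y ∈ {375, 749}.
2551 is closer to x = 2509; 313 is closer to y = 375.
So the nearest intersection is the upper-right power point.

x = 2509 px, y = 375 px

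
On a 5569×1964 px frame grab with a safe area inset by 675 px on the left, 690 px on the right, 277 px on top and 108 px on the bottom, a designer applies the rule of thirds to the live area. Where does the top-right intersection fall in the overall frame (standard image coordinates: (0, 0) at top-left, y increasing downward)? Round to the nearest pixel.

x = 3478 px, y = 803 px

Content width = 5569 − 675 − 690 = 4204 px; content height = 1964 − 277 − 108 = 1579 px.
Top-right is two-thirds across and one-third down within the live area.
x = 675 + 2 × 4204/3 = 675 + 2802.67 ≈ 3478
y = 277 + 1 × 1579/3 = 277 + 526.33 ≈ 803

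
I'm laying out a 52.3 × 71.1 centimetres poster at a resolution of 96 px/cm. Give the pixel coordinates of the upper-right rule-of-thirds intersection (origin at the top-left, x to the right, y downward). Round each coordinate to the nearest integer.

In pixels the canvas is 52.3 × 96 = 5020.8 wide and 71.1 × 96 = 6825.6 tall.
The upper-right point is two-thirds across and one-third down:
x = 2 × 5020.8/3 ≈ 3347; y = 1 × 6825.6/3 ≈ 2275.

x = 3347 px, y = 2275 px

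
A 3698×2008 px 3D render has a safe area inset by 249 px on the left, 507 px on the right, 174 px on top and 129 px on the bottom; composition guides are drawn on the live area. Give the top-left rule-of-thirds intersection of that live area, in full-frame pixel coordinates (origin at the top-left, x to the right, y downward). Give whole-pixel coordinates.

(1230, 742)

Content width = 3698 − 249 − 507 = 2942 px; content height = 2008 − 174 − 129 = 1705 px.
Top-left is one-third across and one-third down within the live area.
x = 249 + 1 × 2942/3 = 249 + 980.67 ≈ 1230
y = 174 + 1 × 1705/3 = 174 + 568.33 ≈ 742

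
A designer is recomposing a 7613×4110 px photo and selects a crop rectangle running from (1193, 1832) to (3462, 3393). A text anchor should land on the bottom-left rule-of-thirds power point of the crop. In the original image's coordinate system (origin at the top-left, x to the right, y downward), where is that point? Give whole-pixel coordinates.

Crop width = 3462 − 1193 = 2269 px; one third is 756.33 px.
Crop height = 3393 − 1832 = 1561 px; one third is 520.33 px.
The bottom-left point is one-third across and two-thirds down within the crop:
x = 1193 + 1 × 756.33 ≈ 1949; y = 1832 + 2 × 520.33 ≈ 2873.

x = 1949 px, y = 2873 px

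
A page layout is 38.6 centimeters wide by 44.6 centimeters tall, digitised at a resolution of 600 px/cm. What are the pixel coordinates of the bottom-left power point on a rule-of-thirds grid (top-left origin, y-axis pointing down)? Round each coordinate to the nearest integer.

In pixels the canvas is 38.6 × 600 = 23160 wide and 44.6 × 600 = 26760 tall.
The bottom-left point is one-third across and two-thirds down:
x = 1 × 23160/3 ≈ 7720; y = 2 × 26760/3 ≈ 17840.

(7720, 17840)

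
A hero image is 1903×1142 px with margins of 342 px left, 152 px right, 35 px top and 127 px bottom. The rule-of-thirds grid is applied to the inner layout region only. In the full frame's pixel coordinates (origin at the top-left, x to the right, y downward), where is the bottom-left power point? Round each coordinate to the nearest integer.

Content width = 1903 − 342 − 152 = 1409 px; content height = 1142 − 35 − 127 = 980 px.
Bottom-left is one-third across and two-thirds down within the inner layout region.
x = 342 + 1 × 1409/3 = 342 + 469.67 ≈ 812
y = 35 + 2 × 980/3 = 35 + 653.33 ≈ 688

x = 812 px, y = 688 px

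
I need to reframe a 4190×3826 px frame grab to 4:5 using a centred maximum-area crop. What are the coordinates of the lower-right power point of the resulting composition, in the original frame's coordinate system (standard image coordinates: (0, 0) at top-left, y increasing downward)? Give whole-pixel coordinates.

4190/3826 > 4/5, so the 4:5 crop keeps the full height 3826 and trims width to 3826 × 4/5 = 3060.80 px.
Left offset = (4190 − 3060.80)/2 = 564.60 px; top offset = 0.
Lower-right is two-thirds across and two-thirds down within the crop:
x = 564.60 + 2 × 3060.80/3 ≈ 2605; y = 0.00 + 2 × 3826.00/3 ≈ 2551.

x = 2605 px, y = 2551 px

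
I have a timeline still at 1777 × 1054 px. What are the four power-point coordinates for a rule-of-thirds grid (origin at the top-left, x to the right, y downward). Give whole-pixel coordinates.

(592, 351), (1185, 351), (592, 703), (1185, 703)

One third of 1777 is 592.33; one third of 1054 is 351.33.
Vertical third lines at x = 592 and x = 1185; horizontal third lines at y = 351 and y = 703.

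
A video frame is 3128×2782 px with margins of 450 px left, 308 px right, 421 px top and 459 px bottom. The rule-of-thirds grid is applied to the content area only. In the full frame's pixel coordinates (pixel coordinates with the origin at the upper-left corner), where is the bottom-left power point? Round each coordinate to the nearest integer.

x = 1240 px, y = 1689 px

Content width = 3128 − 450 − 308 = 2370 px; content height = 2782 − 421 − 459 = 1902 px.
Bottom-left is one-third across and two-thirds down within the content area.
x = 450 + 1 × 2370/3 = 450 + 790.00 ≈ 1240
y = 421 + 2 × 1902/3 = 421 + 1268.00 ≈ 1689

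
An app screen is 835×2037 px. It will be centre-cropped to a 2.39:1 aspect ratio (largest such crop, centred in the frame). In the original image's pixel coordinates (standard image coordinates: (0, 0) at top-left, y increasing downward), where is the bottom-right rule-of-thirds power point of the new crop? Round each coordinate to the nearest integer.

(557, 1077)

835/2037 < 2.39/1, so the 2.39:1 crop keeps the full width 835 and trims height to 835 × 1/2.39 = 349.37 px.
Top offset = (2037 − 349.37)/2 = 843.81 px; left offset = 0.
Bottom-right is two-thirds across and two-thirds down within the crop:
x = 0.00 + 2 × 835.00/3 ≈ 557; y = 843.81 + 2 × 349.37/3 ≈ 1077.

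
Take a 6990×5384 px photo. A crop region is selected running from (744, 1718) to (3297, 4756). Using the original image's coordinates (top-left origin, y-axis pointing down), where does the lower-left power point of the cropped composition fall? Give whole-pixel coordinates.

Crop width = 3297 − 744 = 2553 px; one third is 851.00 px.
Crop height = 4756 − 1718 = 3038 px; one third is 1012.67 px.
The lower-left point is one-third across and two-thirds down within the crop:
x = 744 + 1 × 851.00 ≈ 1595; y = 1718 + 2 × 1012.67 ≈ 3743.

x = 1595 px, y = 3743 px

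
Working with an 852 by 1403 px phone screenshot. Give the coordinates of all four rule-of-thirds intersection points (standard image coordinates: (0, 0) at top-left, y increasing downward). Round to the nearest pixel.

One third of 852 is 284; one third of 1403 is 467.67.
Vertical third lines at x = 284 and x = 568; horizontal third lines at y = 468 and y = 935.

(284, 468), (568, 468), (284, 935), (568, 935)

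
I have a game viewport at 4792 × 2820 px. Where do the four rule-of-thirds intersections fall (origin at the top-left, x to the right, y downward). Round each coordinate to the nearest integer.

(1597, 940), (3195, 940), (1597, 1880), (3195, 1880)

One third of 4792 is 1597.33; one third of 2820 is 940.
Vertical third lines at x = 1597 and x = 3195; horizontal third lines at y = 940 and y = 1880.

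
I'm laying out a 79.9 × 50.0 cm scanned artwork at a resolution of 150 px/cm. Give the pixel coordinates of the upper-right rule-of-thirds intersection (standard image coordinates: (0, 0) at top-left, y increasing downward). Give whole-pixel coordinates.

(7990, 2500)

In pixels the canvas is 79.9 × 150 = 11985 wide and 50.0 × 150 = 7500 tall.
The upper-right point is two-thirds across and one-third down:
x = 2 × 11985/3 ≈ 7990; y = 1 × 7500/3 ≈ 2500.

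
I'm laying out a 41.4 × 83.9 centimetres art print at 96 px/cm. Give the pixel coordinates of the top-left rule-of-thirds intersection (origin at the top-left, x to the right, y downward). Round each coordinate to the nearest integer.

(1325, 2685)

In pixels the canvas is 41.4 × 96 = 3974.4 wide and 83.9 × 96 = 8054.4 tall.
The top-left point is one-third across and one-third down:
x = 1 × 3974.4/3 ≈ 1325; y = 1 × 8054.4/3 ≈ 2685.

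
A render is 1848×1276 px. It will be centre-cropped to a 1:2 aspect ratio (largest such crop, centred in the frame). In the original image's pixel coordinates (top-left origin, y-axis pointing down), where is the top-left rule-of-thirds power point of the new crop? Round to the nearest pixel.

x = 818 px, y = 425 px

1848/1276 > 1/2, so the 1:2 crop keeps the full height 1276 and trims width to 1276 × 1/2 = 638.00 px.
Left offset = (1848 − 638.00)/2 = 605.00 px; top offset = 0.
Top-left is one-third across and one-third down within the crop:
x = 605.00 + 1 × 638.00/3 ≈ 818; y = 0.00 + 1 × 1276.00/3 ≈ 425.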